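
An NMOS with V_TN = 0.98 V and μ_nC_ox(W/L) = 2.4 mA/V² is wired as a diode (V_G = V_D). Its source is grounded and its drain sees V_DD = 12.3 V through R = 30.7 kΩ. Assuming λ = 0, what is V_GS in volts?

With gate tied to drain, V_GS = V_DS ≥ V_GS − V_TN, so the device is in saturation.
KCL at the drain: ½ k_n (V_GS − V_TN)² = (V_DD − V_GS)/R.
Let x = V_GS − 0.98. Then 36.8 x² + x − 11.32 = 0, giving x = 0.541 V (positive root), so V_GS = 1.52 V.
I_D = (V_DD − V_GS)/R = (12.3 − 1.52) / 30.7 = 0.351 mA.

V_GS = 1.52 V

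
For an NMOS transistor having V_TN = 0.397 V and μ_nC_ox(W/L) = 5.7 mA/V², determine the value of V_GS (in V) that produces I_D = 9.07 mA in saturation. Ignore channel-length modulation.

V_GS = 2.18 V

In saturation I_D = ½ k_n (V_GS − V_TN)², so V_GS − V_TN = √(2 I_D / k_n) = √(2 × 9.07 / 5.7) = 1.78 V.
V_GS = 0.397 + 1.78 = 2.18 V.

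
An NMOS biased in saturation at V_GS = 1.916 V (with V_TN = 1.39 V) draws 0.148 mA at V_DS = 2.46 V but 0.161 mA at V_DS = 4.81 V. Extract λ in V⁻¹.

With V_GS fixed, I_D ∝ (1 + λ V_DS) in saturation, so I_D2/I_D1 = (1 + λ V_DS2)/(1 + λ V_DS1).
0.161/0.148 = 1.088 = (1 + 4.81 λ)/(1 + 2.46 λ).
Solving: λ (I_D1 V_DS2 − I_D2 V_DS1) = I_D2 − I_D1, so λ = (0.161 − 0.148) / (0.148 × 4.81 − 0.161 × 2.46) = 0.013 / 0.316 = 0.0412 V⁻¹.

λ = 0.0412 V⁻¹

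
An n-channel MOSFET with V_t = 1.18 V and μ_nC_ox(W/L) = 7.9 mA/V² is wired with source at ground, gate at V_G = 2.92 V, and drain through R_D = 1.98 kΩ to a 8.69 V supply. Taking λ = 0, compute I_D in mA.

V_GS = V_G = 2.92 V, so V_ov = 2.92 − 1.18 = 1.74 V.
Assume saturation: I_D = ½ k_n V_ov² = 0.5 × 7.9 × 1.74² = 12 mA, giving V_DS = V_DD − I_D R_D = 8.69 − 12 × 1.98 = -15 V.
But -15 V < V_ov = 1.74 V, so the device is actually in triode.
In triode I_D = k_n[V_ov V_DS − ½ V_DS²] and I_D = (V_DD − V_DS)/R_D. Equating: 7.82 V_DS² − 28.22 V_DS + 8.69 = 0, giving V_DS = 0.34 V (the root below V_ov).
I_D = (8.69 − 0.34) / 1.98 = 4.22 mA.

I_D = 4.22 mA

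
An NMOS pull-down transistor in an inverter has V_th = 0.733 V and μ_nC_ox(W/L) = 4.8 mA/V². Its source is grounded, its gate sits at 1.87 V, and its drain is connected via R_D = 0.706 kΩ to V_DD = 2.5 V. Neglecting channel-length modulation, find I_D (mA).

I_D = 2.59 mA

V_GS = V_G = 1.87 V, so V_ov = 1.87 − 0.733 = 1.14 V.
Assume saturation: I_D = ½ k_n V_ov² = 0.5 × 4.8 × 1.14² = 3.1 mA, giving V_DS = V_DD − I_D R_D = 2.5 − 3.1 × 0.706 = 0.31 V.
But 0.31 V < V_ov = 1.14 V, so the device is actually in triode.
In triode I_D = k_n[V_ov V_DS − ½ V_DS²] and I_D = (V_DD − V_DS)/R_D. Equating: 1.69 V_DS² − 4.853 V_DS + 2.5 = 0, giving V_DS = 0.674 V (the root below V_ov).
I_D = (2.5 − 0.674) / 0.706 = 2.59 mA.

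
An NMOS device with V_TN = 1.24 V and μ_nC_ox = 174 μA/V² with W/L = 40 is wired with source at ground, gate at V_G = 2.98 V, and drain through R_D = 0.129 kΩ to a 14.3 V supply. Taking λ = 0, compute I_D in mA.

V_GS = V_G = 2.98 V, so V_ov = 2.98 − 1.24 = 1.74 V.
k_n = μ_nC_ox · (W/L) = 6.96 mA/V².
Assume saturation: I_D = ½ k_n V_ov² = 0.5 × 6.96 × 1.74² = 10.5 mA, giving V_DS = V_DD − I_D R_D = 14.3 − 10.5 × 0.129 = 12.9 V.
V_DS = 12.9 V ≥ V_ov = 1.74 V, confirming saturation.

I_D = 10.5 mA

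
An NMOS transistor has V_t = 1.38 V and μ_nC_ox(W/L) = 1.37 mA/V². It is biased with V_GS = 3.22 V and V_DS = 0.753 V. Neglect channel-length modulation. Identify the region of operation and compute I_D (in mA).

V_ov = V_GS − V_t = 3.22 − 1.38 = 1.84 V.
Since V_DS = 0.753 V < V_ov = 1.84 V, the device is in the triode region.
I_D = k_n [V_ov · V_DS − ½ V_DS²] = 1.37 × [1.84 × 0.753 − 0.5 × 0.753²] = 1.51 mA.

Triode; I_D = 1.51 mA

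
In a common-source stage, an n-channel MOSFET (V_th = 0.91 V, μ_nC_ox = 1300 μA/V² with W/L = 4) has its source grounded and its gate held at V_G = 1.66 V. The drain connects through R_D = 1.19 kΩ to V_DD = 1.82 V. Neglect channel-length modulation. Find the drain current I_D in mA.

V_GS = V_G = 1.66 V, so V_ov = 1.66 − 0.91 = 0.75 V.
k_n = μ_nC_ox · (W/L) = 5.2 mA/V².
Assume saturation: I_D = ½ k_n V_ov² = 0.5 × 5.2 × 0.75² = 1.46 mA, giving V_DS = V_DD − I_D R_D = 1.82 − 1.46 × 1.19 = 0.0796 V.
But 0.0796 V < V_ov = 0.75 V, so the device is actually in triode.
In triode I_D = k_n[V_ov V_DS − ½ V_DS²] and I_D = (V_DD − V_DS)/R_D. Equating: 3.09 V_DS² − 5.641 V_DS + 1.82 = 0, giving V_DS = 0.419 V (the root below V_ov).
I_D = (1.82 − 0.419) / 1.19 = 1.18 mA.

I_D = 1.18 mA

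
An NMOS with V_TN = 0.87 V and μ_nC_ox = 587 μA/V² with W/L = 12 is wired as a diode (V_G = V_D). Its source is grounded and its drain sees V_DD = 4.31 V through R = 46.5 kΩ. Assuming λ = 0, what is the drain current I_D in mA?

I_D = 0.0709 mA

With gate tied to drain, V_GS = V_DS ≥ V_GS − V_TN, so the device is in saturation.
k_n = μ_nC_ox · (W/L) = 7.044 mA/V².
KCL at the drain: ½ k_n (V_GS − V_TN)² = (V_DD − V_GS)/R.
Let x = V_GS − 0.87. Then 164 x² + x − 3.44 = 0, giving x = 0.142 V (positive root), so V_GS = 1.01 V.
I_D = (V_DD − V_GS)/R = (4.31 − 1.01) / 46.5 = 0.0709 mA.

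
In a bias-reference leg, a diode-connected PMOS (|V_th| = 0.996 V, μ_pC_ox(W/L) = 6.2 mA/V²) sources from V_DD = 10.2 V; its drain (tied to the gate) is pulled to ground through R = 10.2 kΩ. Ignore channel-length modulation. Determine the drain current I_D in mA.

With gate tied to drain, V_SG = V_SD ≥ V_SG − |V_th|, so the device is in saturation.
KCL at the drain: ½ k_p (V_SG − |V_th|)² = (V_DD − V_SG)/R.
Let x = V_SG − 0.996. Then 31.6 x² + x − 9.204 = 0, giving x = 0.524 V (positive root), so V_SG = 1.52 V.
I_D = (V_DD − V_SG)/R = (10.2 − 1.52) / 10.2 = 0.851 mA.

I_D = 0.851 mA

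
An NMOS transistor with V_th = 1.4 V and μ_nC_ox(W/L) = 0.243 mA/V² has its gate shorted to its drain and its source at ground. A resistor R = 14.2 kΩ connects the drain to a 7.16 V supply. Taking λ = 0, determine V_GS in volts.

V_GS = 2.96 V

With gate tied to drain, V_GS = V_DS ≥ V_GS − V_th, so the device is in saturation.
KCL at the drain: ½ k_n (V_GS − V_th)² = (V_DD − V_GS)/R.
Let x = V_GS − 1.4. Then 1.73 x² + x − 5.76 = 0, giving x = 1.56 V (positive root), so V_GS = 2.96 V.
I_D = (V_DD − V_GS)/R = (7.16 − 2.96) / 14.2 = 0.296 mA.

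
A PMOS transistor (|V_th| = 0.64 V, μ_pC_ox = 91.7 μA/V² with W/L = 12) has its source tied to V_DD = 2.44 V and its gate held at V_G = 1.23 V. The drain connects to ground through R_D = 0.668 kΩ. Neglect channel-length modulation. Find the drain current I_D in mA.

I_D = 0.179 mA

V_SG = V_DD − V_G = 2.44 − 1.23 = 1.21 V, so V_ov = 1.21 − 0.64 = 0.57 V.
k_p = μ_pC_ox · (W/L) = 1.1 mA/V².
Assume saturation: I_D = ½ k_p V_ov² = 0.5 × 1.1 × 0.57² = 0.179 mA, giving V_SD = V_DD − I_D R_D = 2.44 − 0.179 × 0.668 = 2.32 V.
V_SD = 2.32 V ≥ V_ov = 0.57 V, confirming saturation.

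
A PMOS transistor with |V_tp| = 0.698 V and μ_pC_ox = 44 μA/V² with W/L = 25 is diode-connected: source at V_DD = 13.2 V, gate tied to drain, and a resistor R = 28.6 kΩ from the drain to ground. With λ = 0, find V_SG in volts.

V_SG = 1.56 V

With gate tied to drain, V_SG = V_SD ≥ V_SG − |V_tp|, so the device is in saturation.
k_p = μ_pC_ox · (W/L) = 1.1 mA/V².
KCL at the drain: ½ k_p (V_SG − |V_tp|)² = (V_DD − V_SG)/R.
Let x = V_SG − 0.698. Then 15.7 x² + x − 12.5 = 0, giving x = 0.86 V (positive root), so V_SG = 1.56 V.
I_D = (V_DD − V_SG)/R = (13.2 − 1.56) / 28.6 = 0.407 mA.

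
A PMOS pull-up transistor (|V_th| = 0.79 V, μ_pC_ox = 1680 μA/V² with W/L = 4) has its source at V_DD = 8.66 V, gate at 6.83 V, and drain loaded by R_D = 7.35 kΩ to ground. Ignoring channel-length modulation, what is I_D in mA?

V_SG = V_DD − V_G = 8.66 − 6.83 = 1.83 V, so V_ov = 1.83 − 0.79 = 1.04 V.
k_p = μ_pC_ox · (W/L) = 6.72 mA/V².
Assume saturation: I_D = ½ k_p V_ov² = 0.5 × 6.72 × 1.04² = 3.63 mA, giving V_SD = V_DD − I_D R_D = 8.66 − 3.63 × 7.35 = -18.1 V.
But -18.1 V < V_ov = 1.04 V, so the device is actually in triode.
In triode I_D = k_p[V_ov V_SD − ½ V_SD²] and I_D = (V_DD − V_SD)/R_D. Equating: 24.7 V_SD² − 52.37 V_SD + 8.66 = 0, giving V_SD = 0.181 V (the root below V_ov).
I_D = (8.66 − 0.181) / 7.35 = 1.15 mA.

I_D = 1.15 mA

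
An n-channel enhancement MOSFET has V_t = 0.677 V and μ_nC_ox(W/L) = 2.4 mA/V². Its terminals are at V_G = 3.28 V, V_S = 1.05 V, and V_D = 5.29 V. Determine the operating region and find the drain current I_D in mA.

V_GS = V_G − V_S = 3.28 − 1.05 = 2.23 V; V_DS = V_D − V_S = 5.29 − 1.05 = 4.24 V.
V_ov = V_GS − V_t = 2.23 − 0.677 = 1.55 V.
Since V_DS = 4.24 V ≥ V_ov = 1.55 V, the device is in saturation.
I_D = ½ k_n V_ov² = 0.5 × 2.4 × 1.55² = 2.89 mA.

Saturation; I_D = 2.89 mA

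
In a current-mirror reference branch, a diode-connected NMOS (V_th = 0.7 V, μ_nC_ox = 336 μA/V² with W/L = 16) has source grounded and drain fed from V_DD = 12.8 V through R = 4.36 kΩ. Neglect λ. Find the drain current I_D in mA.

With gate tied to drain, V_GS = V_DS ≥ V_GS − V_th, so the device is in saturation.
k_n = μ_nC_ox · (W/L) = 5.376 mA/V².
KCL at the drain: ½ k_n (V_GS − V_th)² = (V_DD − V_GS)/R.
Let x = V_GS − 0.7. Then 11.7 x² + x − 12.1 = 0, giving x = 0.974 V (positive root), so V_GS = 1.67 V.
I_D = (V_DD − V_GS)/R = (12.8 − 1.67) / 4.36 = 2.55 mA.

I_D = 2.55 mA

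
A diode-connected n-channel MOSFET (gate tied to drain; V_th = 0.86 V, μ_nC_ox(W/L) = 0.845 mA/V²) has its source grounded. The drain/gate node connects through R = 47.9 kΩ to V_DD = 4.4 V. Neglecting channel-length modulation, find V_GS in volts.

V_GS = 1.25 V

With gate tied to drain, V_GS = V_DS ≥ V_GS − V_th, so the device is in saturation.
KCL at the drain: ½ k_n (V_GS − V_th)² = (V_DD − V_GS)/R.
Let x = V_GS − 0.86. Then 20.2 x² + x − 3.54 = 0, giving x = 0.394 V (positive root), so V_GS = 1.25 V.
I_D = (V_DD − V_GS)/R = (4.4 − 1.25) / 47.9 = 0.0657 mA.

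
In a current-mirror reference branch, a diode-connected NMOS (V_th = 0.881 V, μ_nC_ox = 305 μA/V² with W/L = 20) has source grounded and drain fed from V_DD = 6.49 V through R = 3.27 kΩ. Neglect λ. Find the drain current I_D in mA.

With gate tied to drain, V_GS = V_DS ≥ V_GS − V_th, so the device is in saturation.
k_n = μ_nC_ox · (W/L) = 6.1 mA/V².
KCL at the drain: ½ k_n (V_GS − V_th)² = (V_DD − V_GS)/R.
Let x = V_GS − 0.881. Then 9.97 x² + x − 5.609 = 0, giving x = 0.701 V (positive root), so V_GS = 1.58 V.
I_D = (V_DD − V_GS)/R = (6.49 − 1.58) / 3.27 = 1.5 mA.

I_D = 1.50 mA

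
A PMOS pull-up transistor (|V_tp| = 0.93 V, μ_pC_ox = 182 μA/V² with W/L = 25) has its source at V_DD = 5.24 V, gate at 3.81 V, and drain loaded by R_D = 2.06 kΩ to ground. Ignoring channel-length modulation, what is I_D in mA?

I_D = 0.569 mA

V_SG = V_DD − V_G = 5.24 − 3.81 = 1.43 V, so V_ov = 1.43 − 0.93 = 0.5 V.
k_p = μ_pC_ox · (W/L) = 4.55 mA/V².
Assume saturation: I_D = ½ k_p V_ov² = 0.5 × 4.55 × 0.5² = 0.569 mA, giving V_SD = V_DD − I_D R_D = 5.24 − 0.569 × 2.06 = 4.07 V.
V_SD = 4.07 V ≥ V_ov = 0.5 V, confirming saturation.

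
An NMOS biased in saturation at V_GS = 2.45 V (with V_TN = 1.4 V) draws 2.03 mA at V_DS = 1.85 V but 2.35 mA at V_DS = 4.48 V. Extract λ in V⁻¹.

λ = 0.0674 V⁻¹

With V_GS fixed, I_D ∝ (1 + λ V_DS) in saturation, so I_D2/I_D1 = (1 + λ V_DS2)/(1 + λ V_DS1).
2.35/2.03 = 1.158 = (1 + 4.48 λ)/(1 + 1.85 λ).
Solving: λ (I_D1 V_DS2 − I_D2 V_DS1) = I_D2 − I_D1, so λ = (2.35 − 2.03) / (2.03 × 4.48 − 2.35 × 1.85) = 0.32 / 4.75 = 0.0674 V⁻¹.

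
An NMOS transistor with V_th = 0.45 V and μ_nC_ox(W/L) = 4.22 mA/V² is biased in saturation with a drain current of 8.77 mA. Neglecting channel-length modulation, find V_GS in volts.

V_GS = 2.49 V

In saturation I_D = ½ k_n (V_GS − V_th)², so V_GS − V_th = √(2 I_D / k_n) = √(2 × 8.77 / 4.22) = 2.04 V.
V_GS = 0.45 + 2.04 = 2.49 V.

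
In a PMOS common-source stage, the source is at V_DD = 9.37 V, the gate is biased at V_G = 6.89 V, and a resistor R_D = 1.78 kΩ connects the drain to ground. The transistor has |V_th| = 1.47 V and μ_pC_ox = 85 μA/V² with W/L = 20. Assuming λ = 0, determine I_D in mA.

I_D = 0.867 mA

V_SG = V_DD − V_G = 9.37 − 6.89 = 2.48 V, so V_ov = 2.48 − 1.47 = 1.01 V.
k_p = μ_pC_ox · (W/L) = 1.7 mA/V².
Assume saturation: I_D = ½ k_p V_ov² = 0.5 × 1.7 × 1.01² = 0.867 mA, giving V_SD = V_DD − I_D R_D = 9.37 − 0.867 × 1.78 = 7.83 V.
V_SD = 7.83 V ≥ V_ov = 1.01 V, confirming saturation.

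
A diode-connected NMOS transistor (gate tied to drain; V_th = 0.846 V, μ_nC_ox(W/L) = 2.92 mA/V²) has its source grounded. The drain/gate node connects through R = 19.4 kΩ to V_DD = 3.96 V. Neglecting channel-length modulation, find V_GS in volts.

V_GS = 1.16 V

With gate tied to drain, V_GS = V_DS ≥ V_GS − V_th, so the device is in saturation.
KCL at the drain: ½ k_n (V_GS − V_th)² = (V_DD − V_GS)/R.
Let x = V_GS − 0.846. Then 28.3 x² + x − 3.114 = 0, giving x = 0.314 V (positive root), so V_GS = 1.16 V.
I_D = (V_DD − V_GS)/R = (3.96 − 1.16) / 19.4 = 0.144 mA.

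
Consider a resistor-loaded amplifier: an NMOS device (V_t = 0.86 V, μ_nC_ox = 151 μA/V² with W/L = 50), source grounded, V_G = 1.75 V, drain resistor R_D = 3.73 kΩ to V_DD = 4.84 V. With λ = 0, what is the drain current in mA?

V_GS = V_G = 1.75 V, so V_ov = 1.75 − 0.86 = 0.89 V.
k_n = μ_nC_ox · (W/L) = 7.55 mA/V².
Assume saturation: I_D = ½ k_n V_ov² = 0.5 × 7.55 × 0.89² = 2.99 mA, giving V_DS = V_DD − I_D R_D = 4.84 − 2.99 × 3.73 = -6.31 V.
But -6.31 V < V_ov = 0.89 V, so the device is actually in triode.
In triode I_D = k_n[V_ov V_DS − ½ V_DS²] and I_D = (V_DD − V_DS)/R_D. Equating: 14.1 V_DS² − 26.06 V_DS + 4.84 = 0, giving V_DS = 0.209 V (the root below V_ov).
I_D = (4.84 − 0.209) / 3.73 = 1.24 mA.

I_D = 1.24 mA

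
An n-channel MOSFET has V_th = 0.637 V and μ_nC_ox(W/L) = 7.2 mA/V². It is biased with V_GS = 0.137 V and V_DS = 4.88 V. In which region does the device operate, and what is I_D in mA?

Cutoff; I_D = 0 mA

V_GS = 0.137 V < V_th = 0.637 V, so the transistor is in cutoff.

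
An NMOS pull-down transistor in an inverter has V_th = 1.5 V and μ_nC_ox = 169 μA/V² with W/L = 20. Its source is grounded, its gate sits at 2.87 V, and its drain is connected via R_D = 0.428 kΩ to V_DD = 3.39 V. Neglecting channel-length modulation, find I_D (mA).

I_D = 3.17 mA

V_GS = V_G = 2.87 V, so V_ov = 2.87 − 1.5 = 1.37 V.
k_n = μ_nC_ox · (W/L) = 3.38 mA/V².
Assume saturation: I_D = ½ k_n V_ov² = 0.5 × 3.38 × 1.37² = 3.17 mA, giving V_DS = V_DD − I_D R_D = 3.39 − 3.17 × 0.428 = 2.03 V.
V_DS = 2.03 V ≥ V_ov = 1.37 V, confirming saturation.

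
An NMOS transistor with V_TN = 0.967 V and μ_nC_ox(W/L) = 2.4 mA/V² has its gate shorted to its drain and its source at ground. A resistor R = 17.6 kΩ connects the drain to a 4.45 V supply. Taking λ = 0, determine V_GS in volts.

V_GS = 1.35 V

With gate tied to drain, V_GS = V_DS ≥ V_GS − V_TN, so the device is in saturation.
KCL at the drain: ½ k_n (V_GS − V_TN)² = (V_DD − V_GS)/R.
Let x = V_GS − 0.967. Then 21.1 x² + x − 3.483 = 0, giving x = 0.383 V (positive root), so V_GS = 1.35 V.
I_D = (V_DD − V_GS)/R = (4.45 − 1.35) / 17.6 = 0.176 mA.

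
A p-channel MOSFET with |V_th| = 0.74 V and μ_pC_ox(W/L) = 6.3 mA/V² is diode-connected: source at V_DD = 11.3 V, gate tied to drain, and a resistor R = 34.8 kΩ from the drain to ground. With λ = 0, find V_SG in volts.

With gate tied to drain, V_SG = V_SD ≥ V_SG − |V_th|, so the device is in saturation.
KCL at the drain: ½ k_p (V_SG − |V_th|)² = (V_DD − V_SG)/R.
Let x = V_SG − 0.74. Then 110 x² + x − 10.56 = 0, giving x = 0.306 V (positive root), so V_SG = 1.05 V.
I_D = (V_DD − V_SG)/R = (11.3 − 1.05) / 34.8 = 0.295 mA.

V_SG = 1.05 V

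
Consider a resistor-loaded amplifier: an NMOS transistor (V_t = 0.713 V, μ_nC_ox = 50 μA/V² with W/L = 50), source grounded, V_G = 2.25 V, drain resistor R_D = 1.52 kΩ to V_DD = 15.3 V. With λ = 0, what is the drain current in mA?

I_D = 2.95 mA

V_GS = V_G = 2.25 V, so V_ov = 2.25 − 0.713 = 1.54 V.
k_n = μ_nC_ox · (W/L) = 2.5 mA/V².
Assume saturation: I_D = ½ k_n V_ov² = 0.5 × 2.5 × 1.54² = 2.95 mA, giving V_DS = V_DD − I_D R_D = 15.3 − 2.95 × 1.52 = 10.8 V.
V_DS = 10.8 V ≥ V_ov = 1.54 V, confirming saturation.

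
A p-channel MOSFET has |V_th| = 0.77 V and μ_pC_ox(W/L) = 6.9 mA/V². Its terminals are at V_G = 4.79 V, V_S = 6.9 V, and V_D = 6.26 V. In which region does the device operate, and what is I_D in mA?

Triode; I_D = 4.50 mA

V_SG = V_S − V_G = 6.9 − 4.79 = 2.11 V; V_SD = V_S − V_D = 6.9 − 6.26 = 0.64 V.
V_ov = V_SG − |V_th| = 2.11 − 0.77 = 1.34 V.
Since V_SD = 0.64 V < V_ov = 1.34 V, the device is in the triode region.
I_D = k_p [V_ov · V_SD − ½ V_SD²] = 6.9 × [1.34 × 0.64 − 0.5 × 0.64²] = 4.5 mA.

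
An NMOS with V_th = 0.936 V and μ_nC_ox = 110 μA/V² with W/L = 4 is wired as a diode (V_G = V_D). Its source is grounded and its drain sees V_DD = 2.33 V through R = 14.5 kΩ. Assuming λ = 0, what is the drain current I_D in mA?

With gate tied to drain, V_GS = V_DS ≥ V_GS − V_th, so the device is in saturation.
k_n = μ_nC_ox · (W/L) = 0.44 mA/V².
KCL at the drain: ½ k_n (V_GS − V_th)² = (V_DD − V_GS)/R.
Let x = V_GS − 0.936. Then 3.19 x² + x − 1.394 = 0, giving x = 0.523 V (positive root), so V_GS = 1.46 V.
I_D = (V_DD − V_GS)/R = (2.33 − 1.46) / 14.5 = 0.0601 mA.

I_D = 0.0601 mA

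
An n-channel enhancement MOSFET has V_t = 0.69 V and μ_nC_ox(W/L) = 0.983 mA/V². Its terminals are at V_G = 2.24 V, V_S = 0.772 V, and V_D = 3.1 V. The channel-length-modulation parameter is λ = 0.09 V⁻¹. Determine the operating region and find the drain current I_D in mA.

V_GS = V_G − V_S = 2.24 − 0.772 = 1.47 V; V_DS = V_D − V_S = 3.1 − 0.772 = 2.33 V.
V_ov = V_GS − V_t = 1.47 − 0.69 = 0.778 V.
Since V_DS = 2.33 V ≥ V_ov = 0.778 V, the device is in saturation.
I_D = ½ k_n V_ov² (1 + λ V_DS) = 0.5 × 0.983 × 0.778² × (1 + 0.09 × 2.33) = 0.36 mA.

Saturation; I_D = 0.360 mA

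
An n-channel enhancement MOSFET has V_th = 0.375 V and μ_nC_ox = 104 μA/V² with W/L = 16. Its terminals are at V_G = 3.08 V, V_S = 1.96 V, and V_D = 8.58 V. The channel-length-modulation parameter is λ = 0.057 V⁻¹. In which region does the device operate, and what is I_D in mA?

V_GS = V_G − V_S = 3.08 − 1.96 = 1.12 V; V_DS = V_D − V_S = 8.58 − 1.96 = 6.62 V.
k_n = μ_nC_ox · (W/L) = 1.664 mA/V².
V_ov = V_GS − V_th = 1.12 − 0.375 = 0.745 V.
Since V_DS = 6.62 V ≥ V_ov = 0.745 V, the device is in saturation.
I_D = ½ k_n V_ov² (1 + λ V_DS) = 0.5 × 1.664 × 0.745² × (1 + 0.057 × 6.62) = 0.636 mA.

Saturation; I_D = 0.636 mA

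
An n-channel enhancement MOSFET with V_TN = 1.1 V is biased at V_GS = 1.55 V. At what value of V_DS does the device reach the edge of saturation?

V_DS,sat = 0.450 V

The boundary between triode and saturation is V_DS = V_GS − V_TN = V_ov.
V_ov = 1.55 − 1.1 = 0.45 V.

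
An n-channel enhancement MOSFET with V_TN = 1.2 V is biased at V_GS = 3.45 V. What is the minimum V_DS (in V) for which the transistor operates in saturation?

The boundary between triode and saturation is V_DS = V_GS − V_TN = V_ov.
V_ov = 3.45 − 1.2 = 2.25 V.

V_DS,sat = 2.25 V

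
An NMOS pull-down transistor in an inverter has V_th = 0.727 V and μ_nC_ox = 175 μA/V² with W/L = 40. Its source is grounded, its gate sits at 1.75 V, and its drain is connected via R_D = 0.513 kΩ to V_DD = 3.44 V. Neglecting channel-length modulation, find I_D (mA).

I_D = 3.66 mA

V_GS = V_G = 1.75 V, so V_ov = 1.75 − 0.727 = 1.02 V.
k_n = μ_nC_ox · (W/L) = 7 mA/V².
Assume saturation: I_D = ½ k_n V_ov² = 0.5 × 7 × 1.02² = 3.66 mA, giving V_DS = V_DD − I_D R_D = 3.44 − 3.66 × 0.513 = 1.56 V.
V_DS = 1.56 V ≥ V_ov = 1.02 V, confirming saturation.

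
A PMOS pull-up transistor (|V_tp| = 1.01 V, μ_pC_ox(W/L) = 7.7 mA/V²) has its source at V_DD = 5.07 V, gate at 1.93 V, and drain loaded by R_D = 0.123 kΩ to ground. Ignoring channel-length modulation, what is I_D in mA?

V_SG = V_DD − V_G = 5.07 − 1.93 = 3.14 V, so V_ov = 3.14 − 1.01 = 2.13 V.
Assume saturation: I_D = ½ k_p V_ov² = 0.5 × 7.7 × 2.13² = 17.5 mA, giving V_SD = V_DD − I_D R_D = 5.07 − 17.5 × 0.123 = 2.92 V.
V_SD = 2.92 V ≥ V_ov = 2.13 V, confirming saturation.

I_D = 17.5 mA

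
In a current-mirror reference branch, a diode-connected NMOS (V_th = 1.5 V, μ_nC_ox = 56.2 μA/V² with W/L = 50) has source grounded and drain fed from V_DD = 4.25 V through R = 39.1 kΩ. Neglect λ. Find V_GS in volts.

V_GS = 1.71 V

With gate tied to drain, V_GS = V_DS ≥ V_GS − V_th, so the device is in saturation.
k_n = μ_nC_ox · (W/L) = 2.81 mA/V².
KCL at the drain: ½ k_n (V_GS − V_th)² = (V_DD − V_GS)/R.
Let x = V_GS − 1.5. Then 54.9 x² + x − 2.75 = 0, giving x = 0.215 V (positive root), so V_GS = 1.71 V.
I_D = (V_DD − V_GS)/R = (4.25 − 1.71) / 39.1 = 0.0648 mA.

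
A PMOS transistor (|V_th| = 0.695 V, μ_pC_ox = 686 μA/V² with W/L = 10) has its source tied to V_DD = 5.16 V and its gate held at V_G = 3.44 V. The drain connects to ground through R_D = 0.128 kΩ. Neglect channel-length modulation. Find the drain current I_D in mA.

V_SG = V_DD − V_G = 5.16 − 3.44 = 1.72 V, so V_ov = 1.72 − 0.695 = 1.03 V.
k_p = μ_pC_ox · (W/L) = 6.86 mA/V².
Assume saturation: I_D = ½ k_p V_ov² = 0.5 × 6.86 × 1.03² = 3.6 mA, giving V_SD = V_DD − I_D R_D = 5.16 − 3.6 × 0.128 = 4.7 V.
V_SD = 4.7 V ≥ V_ov = 1.03 V, confirming saturation.

I_D = 3.60 mA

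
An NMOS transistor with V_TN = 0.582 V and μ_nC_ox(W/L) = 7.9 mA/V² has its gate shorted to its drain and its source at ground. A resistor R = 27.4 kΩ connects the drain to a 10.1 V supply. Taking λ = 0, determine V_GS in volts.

V_GS = 0.874 V

With gate tied to drain, V_GS = V_DS ≥ V_GS − V_TN, so the device is in saturation.
KCL at the drain: ½ k_n (V_GS − V_TN)² = (V_DD − V_GS)/R.
Let x = V_GS − 0.582. Then 108 x² + x − 9.518 = 0, giving x = 0.292 V (positive root), so V_GS = 0.874 V.
I_D = (V_DD − V_GS)/R = (10.1 − 0.874) / 27.4 = 0.337 mA.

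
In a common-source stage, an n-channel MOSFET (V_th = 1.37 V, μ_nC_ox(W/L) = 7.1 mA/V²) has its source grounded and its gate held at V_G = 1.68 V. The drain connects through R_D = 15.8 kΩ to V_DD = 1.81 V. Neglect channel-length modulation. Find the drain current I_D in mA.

V_GS = V_G = 1.68 V, so V_ov = 1.68 − 1.37 = 0.31 V.
Assume saturation: I_D = ½ k_n V_ov² = 0.5 × 7.1 × 0.31² = 0.341 mA, giving V_DS = V_DD − I_D R_D = 1.81 − 0.341 × 15.8 = -3.58 V.
But -3.58 V < V_ov = 0.31 V, so the device is actually in triode.
In triode I_D = k_n[V_ov V_DS − ½ V_DS²] and I_D = (V_DD − V_DS)/R_D. Equating: 56.1 V_DS² − 35.78 V_DS + 1.81 = 0, giving V_DS = 0.0554 V (the root below V_ov).
I_D = (1.81 − 0.0554) / 15.8 = 0.111 mA.

I_D = 0.111 mA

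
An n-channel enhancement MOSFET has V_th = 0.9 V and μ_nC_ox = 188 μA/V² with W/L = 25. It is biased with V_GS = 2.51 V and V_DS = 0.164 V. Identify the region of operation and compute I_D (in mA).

k_n = μ_nC_ox · (W/L) = 4.7 mA/V².
V_ov = V_GS − V_th = 2.51 − 0.9 = 1.61 V.
Since V_DS = 0.164 V < V_ov = 1.61 V, the device is in the triode region.
I_D = k_n [V_ov · V_DS − ½ V_DS²] = 4.7 × [1.61 × 0.164 − 0.5 × 0.164²] = 1.18 mA.

Triode; I_D = 1.18 mA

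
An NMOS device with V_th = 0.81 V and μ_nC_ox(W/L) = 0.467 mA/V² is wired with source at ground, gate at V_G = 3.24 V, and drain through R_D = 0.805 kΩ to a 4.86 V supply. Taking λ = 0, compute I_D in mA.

V_GS = V_G = 3.24 V, so V_ov = 3.24 − 0.81 = 2.43 V.
Assume saturation: I_D = ½ k_n V_ov² = 0.5 × 0.467 × 2.43² = 1.38 mA, giving V_DS = V_DD − I_D R_D = 4.86 − 1.38 × 0.805 = 3.75 V.
V_DS = 3.75 V ≥ V_ov = 2.43 V, confirming saturation.

I_D = 1.38 mA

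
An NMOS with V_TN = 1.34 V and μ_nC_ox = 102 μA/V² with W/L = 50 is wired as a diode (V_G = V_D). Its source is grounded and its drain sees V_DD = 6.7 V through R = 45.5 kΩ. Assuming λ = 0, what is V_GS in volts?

With gate tied to drain, V_GS = V_DS ≥ V_GS − V_TN, so the device is in saturation.
k_n = μ_nC_ox · (W/L) = 5.1 mA/V².
KCL at the drain: ½ k_n (V_GS − V_TN)² = (V_DD − V_GS)/R.
Let x = V_GS − 1.34. Then 116 x² + x − 5.36 = 0, giving x = 0.211 V (positive root), so V_GS = 1.55 V.
I_D = (V_DD − V_GS)/R = (6.7 − 1.55) / 45.5 = 0.113 mA.

V_GS = 1.55 V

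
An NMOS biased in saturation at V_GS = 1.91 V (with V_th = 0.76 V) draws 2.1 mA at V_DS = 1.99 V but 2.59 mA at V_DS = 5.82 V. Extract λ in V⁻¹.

λ = 0.0693 V⁻¹

With V_GS fixed, I_D ∝ (1 + λ V_DS) in saturation, so I_D2/I_D1 = (1 + λ V_DS2)/(1 + λ V_DS1).
2.59/2.1 = 1.233 = (1 + 5.82 λ)/(1 + 1.99 λ).
Solving: λ (I_D1 V_DS2 − I_D2 V_DS1) = I_D2 − I_D1, so λ = (2.59 − 2.1) / (2.1 × 5.82 − 2.59 × 1.99) = 0.49 / 7.07 = 0.0693 V⁻¹.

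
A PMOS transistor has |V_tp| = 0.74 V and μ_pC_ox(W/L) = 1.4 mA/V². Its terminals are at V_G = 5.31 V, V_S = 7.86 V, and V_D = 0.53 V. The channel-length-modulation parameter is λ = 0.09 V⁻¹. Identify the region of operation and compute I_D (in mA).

V_SG = V_S − V_G = 7.86 − 5.31 = 2.55 V; V_SD = V_S − V_D = 7.86 − 0.53 = 7.33 V.
V_ov = V_SG − |V_tp| = 2.55 − 0.74 = 1.81 V.
Since V_SD = 7.33 V ≥ V_ov = 1.81 V, the device is in saturation.
I_D = ½ k_p V_ov² (1 + λ V_SD) = 0.5 × 1.4 × 1.81² × (1 + 0.09 × 7.33) = 3.81 mA.

Saturation; I_D = 3.81 mA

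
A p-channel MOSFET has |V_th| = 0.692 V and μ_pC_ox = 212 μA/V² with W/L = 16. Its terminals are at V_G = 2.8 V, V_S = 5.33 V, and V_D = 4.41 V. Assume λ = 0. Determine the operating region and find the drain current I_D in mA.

V_SG = V_S − V_G = 5.33 − 2.8 = 2.53 V; V_SD = V_S − V_D = 5.33 − 4.41 = 0.92 V.
k_p = μ_pC_ox · (W/L) = 3.392 mA/V².
V_ov = V_SG − |V_th| = 2.53 − 0.692 = 1.84 V.
Since V_SD = 0.92 V < V_ov = 1.84 V, the device is in the triode region.
I_D = k_p [V_ov · V_SD − ½ V_SD²] = 3.392 × [1.84 × 0.92 − 0.5 × 0.92²] = 4.3 mA.

Triode; I_D = 4.30 mA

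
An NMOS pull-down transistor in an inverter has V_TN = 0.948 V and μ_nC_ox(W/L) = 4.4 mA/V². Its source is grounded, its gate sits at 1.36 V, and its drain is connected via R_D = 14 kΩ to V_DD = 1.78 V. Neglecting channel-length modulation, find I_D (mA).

V_GS = V_G = 1.36 V, so V_ov = 1.36 − 0.948 = 0.412 V.
Assume saturation: I_D = ½ k_n V_ov² = 0.5 × 4.4 × 0.412² = 0.373 mA, giving V_DS = V_DD − I_D R_D = 1.78 − 0.373 × 14 = -3.45 V.
But -3.45 V < V_ov = 0.412 V, so the device is actually in triode.
In triode I_D = k_n[V_ov V_DS − ½ V_DS²] and I_D = (V_DD − V_DS)/R_D. Equating: 30.8 V_DS² − 26.38 V_DS + 1.78 = 0, giving V_DS = 0.0738 V (the root below V_ov).
I_D = (1.78 − 0.0738) / 14 = 0.122 mA.

I_D = 0.122 mA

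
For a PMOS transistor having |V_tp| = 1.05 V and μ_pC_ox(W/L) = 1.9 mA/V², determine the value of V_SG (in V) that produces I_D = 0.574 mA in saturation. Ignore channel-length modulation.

In saturation I_D = ½ k_p (V_SG − |V_tp|)², so V_SG − |V_tp| = √(2 I_D / k_p) = √(2 × 0.574 / 1.9) = 0.777 V.
V_SG = 1.05 + 0.777 = 1.83 V.

V_SG = 1.83 V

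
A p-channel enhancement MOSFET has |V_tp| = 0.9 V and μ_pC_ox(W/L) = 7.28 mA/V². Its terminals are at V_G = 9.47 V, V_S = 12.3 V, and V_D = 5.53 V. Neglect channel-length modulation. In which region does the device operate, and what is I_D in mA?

V_SG = V_S − V_G = 12.3 − 9.47 = 2.83 V; V_SD = V_S − V_D = 12.3 − 5.53 = 6.77 V.
V_ov = V_SG − |V_tp| = 2.83 − 0.9 = 1.93 V.
Since V_SD = 6.77 V ≥ V_ov = 1.93 V, the device is in saturation.
I_D = ½ k_p V_ov² = 0.5 × 7.28 × 1.93² = 13.6 mA.

Saturation; I_D = 13.6 mA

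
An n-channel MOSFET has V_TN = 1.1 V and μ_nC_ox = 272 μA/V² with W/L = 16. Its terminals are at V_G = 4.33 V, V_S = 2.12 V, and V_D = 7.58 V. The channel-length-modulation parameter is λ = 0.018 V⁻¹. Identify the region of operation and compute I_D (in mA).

V_GS = V_G − V_S = 4.33 − 2.12 = 2.21 V; V_DS = V_D − V_S = 7.58 − 2.12 = 5.46 V.
k_n = μ_nC_ox · (W/L) = 4.352 mA/V².
V_ov = V_GS − V_TN = 2.21 − 1.1 = 1.11 V.
Since V_DS = 5.46 V ≥ V_ov = 1.11 V, the device is in saturation.
I_D = ½ k_n V_ov² (1 + λ V_DS) = 0.5 × 4.352 × 1.11² × (1 + 0.018 × 5.46) = 2.94 mA.

Saturation; I_D = 2.94 mA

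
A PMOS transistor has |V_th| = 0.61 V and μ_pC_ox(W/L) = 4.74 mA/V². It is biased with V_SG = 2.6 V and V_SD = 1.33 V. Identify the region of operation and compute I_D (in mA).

V_ov = V_SG − |V_th| = 2.6 − 0.61 = 1.99 V.
Since V_SD = 1.33 V < V_ov = 1.99 V, the device is in the triode region.
I_D = k_p [V_ov · V_SD − ½ V_SD²] = 4.74 × [1.99 × 1.33 − 0.5 × 1.33²] = 8.35 mA.

Triode; I_D = 8.35 mA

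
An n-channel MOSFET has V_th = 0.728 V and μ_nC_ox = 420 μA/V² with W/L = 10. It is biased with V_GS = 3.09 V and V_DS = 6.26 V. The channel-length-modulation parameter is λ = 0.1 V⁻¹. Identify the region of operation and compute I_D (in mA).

k_n = μ_nC_ox · (W/L) = 4.2 mA/V².
V_ov = V_GS − V_th = 3.09 − 0.728 = 2.36 V.
Since V_DS = 6.26 V ≥ V_ov = 2.36 V, the device is in saturation.
I_D = ½ k_n V_ov² (1 + λ V_DS) = 0.5 × 4.2 × 2.36² × (1 + 0.1 × 6.26) = 19.1 mA.

Saturation; I_D = 19.1 mA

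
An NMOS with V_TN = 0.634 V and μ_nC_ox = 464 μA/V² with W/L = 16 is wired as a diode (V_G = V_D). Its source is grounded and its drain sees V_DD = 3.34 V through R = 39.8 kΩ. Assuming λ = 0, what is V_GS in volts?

With gate tied to drain, V_GS = V_DS ≥ V_GS − V_TN, so the device is in saturation.
k_n = μ_nC_ox · (W/L) = 7.424 mA/V².
KCL at the drain: ½ k_n (V_GS − V_TN)² = (V_DD − V_GS)/R.
Let x = V_GS − 0.634. Then 148 x² + x − 2.706 = 0, giving x = 0.132 V (positive root), so V_GS = 0.766 V.
I_D = (V_DD − V_GS)/R = (3.34 − 0.766) / 39.8 = 0.0647 mA.

V_GS = 0.766 V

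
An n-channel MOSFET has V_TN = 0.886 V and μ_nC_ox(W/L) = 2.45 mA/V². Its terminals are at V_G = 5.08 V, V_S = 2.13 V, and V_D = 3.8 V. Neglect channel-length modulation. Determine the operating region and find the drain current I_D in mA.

Triode; I_D = 5.03 mA

V_GS = V_G − V_S = 5.08 − 2.13 = 2.95 V; V_DS = V_D − V_S = 3.8 − 2.13 = 1.67 V.
V_ov = V_GS − V_TN = 2.95 − 0.886 = 2.06 V.
Since V_DS = 1.67 V < V_ov = 2.06 V, the device is in the triode region.
I_D = k_n [V_ov · V_DS − ½ V_DS²] = 2.45 × [2.06 × 1.67 − 0.5 × 1.67²] = 5.03 mA.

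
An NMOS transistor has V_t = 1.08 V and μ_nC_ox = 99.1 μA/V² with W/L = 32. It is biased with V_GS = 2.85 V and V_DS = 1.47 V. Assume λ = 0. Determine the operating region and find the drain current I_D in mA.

k_n = μ_nC_ox · (W/L) = 3.171 mA/V².
V_ov = V_GS − V_t = 2.85 − 1.08 = 1.77 V.
Since V_DS = 1.47 V < V_ov = 1.77 V, the device is in the triode region.
I_D = k_n [V_ov · V_DS − ½ V_DS²] = 3.171 × [1.77 × 1.47 − 0.5 × 1.47²] = 4.82 mA.

Triode; I_D = 4.82 mA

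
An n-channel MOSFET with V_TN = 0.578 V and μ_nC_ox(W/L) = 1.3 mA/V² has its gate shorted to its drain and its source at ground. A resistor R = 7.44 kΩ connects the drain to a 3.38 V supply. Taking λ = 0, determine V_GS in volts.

V_GS = 1.24 V

With gate tied to drain, V_GS = V_DS ≥ V_GS − V_TN, so the device is in saturation.
KCL at the drain: ½ k_n (V_GS − V_TN)² = (V_DD − V_GS)/R.
Let x = V_GS − 0.578. Then 4.84 x² + x − 2.802 = 0, giving x = 0.665 V (positive root), so V_GS = 1.24 V.
I_D = (V_DD − V_GS)/R = (3.38 − 1.24) / 7.44 = 0.287 mA.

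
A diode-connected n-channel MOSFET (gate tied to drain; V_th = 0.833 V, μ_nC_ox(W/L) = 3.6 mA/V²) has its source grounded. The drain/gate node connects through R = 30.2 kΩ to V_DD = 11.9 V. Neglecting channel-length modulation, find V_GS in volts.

V_GS = 1.28 V

With gate tied to drain, V_GS = V_DS ≥ V_GS − V_th, so the device is in saturation.
KCL at the drain: ½ k_n (V_GS − V_th)² = (V_DD − V_GS)/R.
Let x = V_GS − 0.833. Then 54.4 x² + x − 11.07 = 0, giving x = 0.442 V (positive root), so V_GS = 1.28 V.
I_D = (V_DD − V_GS)/R = (11.9 − 1.28) / 30.2 = 0.352 mA.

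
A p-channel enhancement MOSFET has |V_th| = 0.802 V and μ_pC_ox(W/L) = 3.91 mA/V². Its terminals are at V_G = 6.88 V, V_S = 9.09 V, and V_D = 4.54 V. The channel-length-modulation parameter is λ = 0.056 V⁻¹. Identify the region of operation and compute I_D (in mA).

Saturation; I_D = 4.86 mA

V_SG = V_S − V_G = 9.09 − 6.88 = 2.21 V; V_SD = V_S − V_D = 9.09 − 4.54 = 4.55 V.
V_ov = V_SG − |V_th| = 2.21 − 0.802 = 1.41 V.
Since V_SD = 4.55 V ≥ V_ov = 1.41 V, the device is in saturation.
I_D = ½ k_p V_ov² (1 + λ V_SD) = 0.5 × 3.91 × 1.41² × (1 + 0.056 × 4.55) = 4.86 mA.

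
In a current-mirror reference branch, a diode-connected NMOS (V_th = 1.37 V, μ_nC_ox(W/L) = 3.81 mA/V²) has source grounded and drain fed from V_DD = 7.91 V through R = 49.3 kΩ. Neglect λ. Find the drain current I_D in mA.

With gate tied to drain, V_GS = V_DS ≥ V_GS − V_th, so the device is in saturation.
KCL at the drain: ½ k_n (V_GS − V_th)² = (V_DD − V_GS)/R.
Let x = V_GS − 1.37. Then 93.9 x² + x − 6.54 = 0, giving x = 0.259 V (positive root), so V_GS = 1.63 V.
I_D = (V_DD − V_GS)/R = (7.91 − 1.63) / 49.3 = 0.127 mA.

I_D = 0.127 mA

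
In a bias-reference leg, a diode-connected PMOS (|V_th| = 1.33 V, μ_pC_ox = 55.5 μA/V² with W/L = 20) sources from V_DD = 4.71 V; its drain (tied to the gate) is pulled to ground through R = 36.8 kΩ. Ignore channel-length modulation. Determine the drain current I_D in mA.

With gate tied to drain, V_SG = V_SD ≥ V_SG − |V_th|, so the device is in saturation.
k_p = μ_pC_ox · (W/L) = 1.11 mA/V².
KCL at the drain: ½ k_p (V_SG − |V_th|)² = (V_DD − V_SG)/R.
Let x = V_SG − 1.33. Then 20.4 x² + x − 3.38 = 0, giving x = 0.383 V (positive root), so V_SG = 1.71 V.
I_D = (V_DD − V_SG)/R = (4.71 − 1.71) / 36.8 = 0.0814 mA.

I_D = 0.0814 mA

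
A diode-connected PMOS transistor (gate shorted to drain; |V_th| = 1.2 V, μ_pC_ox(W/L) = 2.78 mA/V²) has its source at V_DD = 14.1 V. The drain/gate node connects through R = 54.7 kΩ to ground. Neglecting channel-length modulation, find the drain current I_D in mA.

I_D = 0.228 mA

With gate tied to drain, V_SG = V_SD ≥ V_SG − |V_th|, so the device is in saturation.
KCL at the drain: ½ k_p (V_SG − |V_th|)² = (V_DD − V_SG)/R.
Let x = V_SG − 1.2. Then 76 x² + x − 12.9 = 0, giving x = 0.405 V (positive root), so V_SG = 1.61 V.
I_D = (V_DD − V_SG)/R = (14.1 − 1.61) / 54.7 = 0.228 mA.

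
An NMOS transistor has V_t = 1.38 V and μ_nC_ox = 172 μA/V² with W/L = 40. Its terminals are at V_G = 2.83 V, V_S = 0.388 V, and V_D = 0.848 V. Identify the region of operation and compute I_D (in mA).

V_GS = V_G − V_S = 2.83 − 0.388 = 2.44 V; V_DS = V_D − V_S = 0.848 − 0.388 = 0.46 V.
k_n = μ_nC_ox · (W/L) = 6.88 mA/V².
V_ov = V_GS − V_t = 2.44 − 1.38 = 1.06 V.
Since V_DS = 0.46 V < V_ov = 1.06 V, the device is in the triode region.
I_D = k_n [V_ov · V_DS − ½ V_DS²] = 6.88 × [1.06 × 0.46 − 0.5 × 0.46²] = 2.63 mA.

Triode; I_D = 2.63 mA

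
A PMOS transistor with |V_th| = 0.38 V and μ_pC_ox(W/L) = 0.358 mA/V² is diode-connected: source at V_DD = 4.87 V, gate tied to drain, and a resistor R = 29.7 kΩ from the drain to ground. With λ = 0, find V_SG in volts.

V_SG = 1.21 V

With gate tied to drain, V_SG = V_SD ≥ V_SG − |V_th|, so the device is in saturation.
KCL at the drain: ½ k_p (V_SG − |V_th|)² = (V_DD − V_SG)/R.
Let x = V_SG − 0.38. Then 5.32 x² + x − 4.49 = 0, giving x = 0.83 V (positive root), so V_SG = 1.21 V.
I_D = (V_DD − V_SG)/R = (4.87 − 1.21) / 29.7 = 0.123 mA.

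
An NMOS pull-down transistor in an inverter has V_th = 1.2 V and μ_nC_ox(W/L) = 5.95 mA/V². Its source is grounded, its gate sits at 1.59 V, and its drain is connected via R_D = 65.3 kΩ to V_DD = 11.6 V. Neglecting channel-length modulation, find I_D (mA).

V_GS = V_G = 1.59 V, so V_ov = 1.59 − 1.2 = 0.39 V.
Assume saturation: I_D = ½ k_n V_ov² = 0.5 × 5.95 × 0.39² = 0.452 mA, giving V_DS = V_DD − I_D R_D = 11.6 − 0.452 × 65.3 = -17.9 V.
But -17.9 V < V_ov = 0.39 V, so the device is actually in triode.
In triode I_D = k_n[V_ov V_DS − ½ V_DS²] and I_D = (V_DD − V_DS)/R_D. Equating: 194 V_DS² − 152.5 V_DS + 11.6 = 0, giving V_DS = 0.0853 V (the root below V_ov).
I_D = (11.6 − 0.0853) / 65.3 = 0.176 mA.

I_D = 0.176 mA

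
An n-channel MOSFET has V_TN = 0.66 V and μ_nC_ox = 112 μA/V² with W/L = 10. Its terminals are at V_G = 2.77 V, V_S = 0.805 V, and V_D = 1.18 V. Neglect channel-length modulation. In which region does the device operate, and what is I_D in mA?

V_GS = V_G − V_S = 2.77 − 0.805 = 1.96 V; V_DS = V_D − V_S = 1.18 − 0.805 = 0.375 V.
k_n = μ_nC_ox · (W/L) = 1.12 mA/V².
V_ov = V_GS − V_TN = 1.96 − 0.66 = 1.3 V.
Since V_DS = 0.375 V < V_ov = 1.3 V, the device is in the triode region.
I_D = k_n [V_ov · V_DS − ½ V_DS²] = 1.12 × [1.3 × 0.375 − 0.5 × 0.375²] = 0.469 mA.

Triode; I_D = 0.469 mA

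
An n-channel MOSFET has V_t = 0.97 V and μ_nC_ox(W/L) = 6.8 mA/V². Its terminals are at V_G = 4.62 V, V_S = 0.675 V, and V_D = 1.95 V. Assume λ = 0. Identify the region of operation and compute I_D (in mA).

Triode; I_D = 20.3 mA

V_GS = V_G − V_S = 4.62 − 0.675 = 3.95 V; V_DS = V_D − V_S = 1.95 − 0.675 = 1.27 V.
V_ov = V_GS − V_t = 3.95 − 0.97 = 2.98 V.
Since V_DS = 1.27 V < V_ov = 2.98 V, the device is in the triode region.
I_D = k_n [V_ov · V_DS − ½ V_DS²] = 6.8 × [2.98 × 1.27 − 0.5 × 1.27²] = 20.3 mA.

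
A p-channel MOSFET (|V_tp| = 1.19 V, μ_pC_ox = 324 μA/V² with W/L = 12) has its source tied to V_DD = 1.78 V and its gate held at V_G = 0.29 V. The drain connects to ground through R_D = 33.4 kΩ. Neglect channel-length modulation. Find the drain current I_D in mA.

I_D = 0.0518 mA

V_SG = V_DD − V_G = 1.78 − 0.29 = 1.49 V, so V_ov = 1.49 − 1.19 = 0.3 V.
k_p = μ_pC_ox · (W/L) = 3.888 mA/V².
Assume saturation: I_D = ½ k_p V_ov² = 0.5 × 3.888 × 0.3² = 0.175 mA, giving V_SD = V_DD − I_D R_D = 1.78 − 0.175 × 33.4 = -4.06 V.
But -4.06 V < V_ov = 0.3 V, so the device is actually in triode.
In triode I_D = k_p[V_ov V_SD − ½ V_SD²] and I_D = (V_DD − V_SD)/R_D. Equating: 64.9 V_SD² − 39.96 V_SD + 1.78 = 0, giving V_SD = 0.0483 V (the root below V_ov).
I_D = (1.78 − 0.0483) / 33.4 = 0.0518 mA.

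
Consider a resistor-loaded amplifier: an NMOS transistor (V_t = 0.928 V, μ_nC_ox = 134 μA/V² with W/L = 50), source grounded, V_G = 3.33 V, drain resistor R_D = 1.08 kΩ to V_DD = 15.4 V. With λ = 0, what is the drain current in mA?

V_GS = V_G = 3.33 V, so V_ov = 3.33 − 0.928 = 2.4 V.
k_n = μ_nC_ox · (W/L) = 6.7 mA/V².
Assume saturation: I_D = ½ k_n V_ov² = 0.5 × 6.7 × 2.4² = 19.3 mA, giving V_DS = V_DD − I_D R_D = 15.4 − 19.3 × 1.08 = -5.47 V.
But -5.47 V < V_ov = 2.4 V, so the device is actually in triode.
In triode I_D = k_n[V_ov V_DS − ½ V_DS²] and I_D = (V_DD − V_DS)/R_D. Equating: 3.62 V_DS² − 18.38 V_DS + 15.4 = 0, giving V_DS = 1.06 V (the root below V_ov).
I_D = (15.4 − 1.06) / 1.08 = 13.3 mA.

I_D = 13.3 mA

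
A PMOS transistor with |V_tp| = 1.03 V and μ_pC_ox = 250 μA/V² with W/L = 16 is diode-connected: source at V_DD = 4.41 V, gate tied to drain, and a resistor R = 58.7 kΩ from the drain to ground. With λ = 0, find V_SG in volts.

V_SG = 1.20 V

With gate tied to drain, V_SG = V_SD ≥ V_SG − |V_tp|, so the device is in saturation.
k_p = μ_pC_ox · (W/L) = 4 mA/V².
KCL at the drain: ½ k_p (V_SG − |V_tp|)² = (V_DD − V_SG)/R.
Let x = V_SG − 1.03. Then 117 x² + x − 3.38 = 0, giving x = 0.165 V (positive root), so V_SG = 1.2 V.
I_D = (V_DD − V_SG)/R = (4.41 − 1.2) / 58.7 = 0.0548 mA.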